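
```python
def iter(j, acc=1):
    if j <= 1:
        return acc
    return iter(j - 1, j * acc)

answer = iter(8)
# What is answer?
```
Call trace:
iter(j=8, acc=1)
  iter(j=7, acc=8)
    iter(j=6, acc=56)
      iter(j=5, acc=336)
        iter(j=4, acc=1680)
          iter(j=3, acc=6720)
            iter(j=2, acc=20160)
              iter(j=1, acc=40320)
              -> return 40320
            -> return 40320
          -> return 40320
        -> return 40320
      -> return 40320
    -> return 40320
  -> return 40320
-> return 40320

Final answer: 40320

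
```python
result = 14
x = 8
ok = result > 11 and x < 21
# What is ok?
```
Trace:
  result=14
  result=14, x=8
  result=14, x=8, ok=True

Final answer: True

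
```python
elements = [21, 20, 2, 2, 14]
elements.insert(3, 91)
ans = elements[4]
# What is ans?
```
Trace:
  elements=[21, 20, 2, 2, 14]
  elements=[21, 20, 2, 91, 2, 14]
  elements=[21, 20, 2, 91, 2, 14], ans=2

Final answer: 2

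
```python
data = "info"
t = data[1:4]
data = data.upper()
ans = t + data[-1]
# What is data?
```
Trace:
  data='info'
  data='info', t='nfo'
  data='INFO', t='nfo'
  data='INFO', t='nfo', ans='nfoO'

Final answer: 'INFO'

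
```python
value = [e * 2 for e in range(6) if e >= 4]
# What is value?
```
Trace:
  e=0
  e=1
  e=2
  e=3
  e=4
  e=5
  value=[8, 10]

Final answer: [8, 10]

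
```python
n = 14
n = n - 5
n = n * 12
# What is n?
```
Trace:
  n=14
  n=9
  n=108

Final answer: 108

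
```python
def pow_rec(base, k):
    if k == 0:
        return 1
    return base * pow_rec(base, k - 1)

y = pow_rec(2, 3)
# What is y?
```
Call trace:
pow_rec(base=2, k=3)
  pow_rec(base=2, k=2)
    pow_rec(base=2, k=1)
      pow_rec(base=2, k=0)
      -> return 1
    -> return 2
  -> return 4
-> return 8

Final answer: 8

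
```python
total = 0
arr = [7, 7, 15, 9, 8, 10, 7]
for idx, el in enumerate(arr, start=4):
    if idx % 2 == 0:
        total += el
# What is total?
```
Trace:
  total=0
  total=7, idx=4, el=7
  total=7, idx=5, el=7
  total=22, idx=6, el=15
  total=22, idx=7, el=9
  total=30, idx=8, el=8
  total=30, idx=9, el=10
  total=37, idx=10, el=7

Final answer: 37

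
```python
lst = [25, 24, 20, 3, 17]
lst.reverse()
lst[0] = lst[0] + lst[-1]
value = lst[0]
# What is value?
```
Trace:
  lst=[25, 24, 20, 3, 17]
  lst=[17, 3, 20, 24, 25]
  lst=[42, 3, 20, 24, 25]
  lst=[42, 3, 20, 24, 25], value=42

Final answer: 42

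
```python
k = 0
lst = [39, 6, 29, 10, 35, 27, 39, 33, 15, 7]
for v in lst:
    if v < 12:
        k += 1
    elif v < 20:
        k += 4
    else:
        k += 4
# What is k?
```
Trace:
  k=0
  k=4, v=39
  k=5, v=6
  k=9, v=29
  k=10, v=10
  k=14, v=35
  k=18, v=27
  k=22, v=39
  k=26, v=33
  k=30, v=15
  k=31, v=7

Final answer: 31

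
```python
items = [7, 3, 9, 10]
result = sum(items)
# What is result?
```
Trace:
  items=[7, 3, 9, 10]
  items=[7, 3, 9, 10], result=29

Final answer: 29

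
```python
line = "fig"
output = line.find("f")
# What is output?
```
Trace:
  line='fig'
  line='fig', output=0

Final answer: 0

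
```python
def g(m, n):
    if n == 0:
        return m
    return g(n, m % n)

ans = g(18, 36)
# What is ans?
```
Call trace:
g(m=18, n=36)
  g(m=36, n=18)
    g(m=18, n=0)
    -> return 18
  -> return 18
-> return 18

Final answer: 18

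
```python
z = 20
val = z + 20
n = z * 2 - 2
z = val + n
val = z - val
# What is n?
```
Trace:
  z=20
  z=20, val=40
  z=20, val=40, n=38
  z=78, val=40, n=38
  z=78, val=38, n=38

Final answer: 38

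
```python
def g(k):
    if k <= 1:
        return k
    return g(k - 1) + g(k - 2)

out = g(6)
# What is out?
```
Call trace (a repeated sub-call is expanded the first time; later identical calls just restate its return value):
g(k=6)
  g(k=5)
    g(k=4)
      g(k=3)
        g(k=2)
          g(k=1)
          -> return 1
          g(k=0)
          -> return 0
        -> return 1
        g(k=1)
        -> return 1
      -> return 2
      g(k=2) -> return 1  (same call as traced above)
    -> return 3
    g(k=3) -> return 2  (same call as traced above)
  -> return 5
  g(k=4) -> return 3  (same call as traced above)
-> return 8

Final answer: 8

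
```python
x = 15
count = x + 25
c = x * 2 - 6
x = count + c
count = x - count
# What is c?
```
Trace:
  x=15
  x=15, count=40
  x=15, count=40, c=24
  x=64, count=40, c=24
  x=64, count=24, c=24

Final answer: 24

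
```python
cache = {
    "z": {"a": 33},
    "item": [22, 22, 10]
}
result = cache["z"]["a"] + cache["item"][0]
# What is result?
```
Trace:
  cache={'z': {'a': 33}, 'item': [22, 22, 10]}
  cache={'z': {'a': 33}, 'item': [22, 22, 10]}, result=55

Final answer: 55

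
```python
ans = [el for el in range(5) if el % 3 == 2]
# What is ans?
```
Trace:
  el=0
  el=1
  el=2
  el=3
  el=4
  ans=[2]

Final answer: [2]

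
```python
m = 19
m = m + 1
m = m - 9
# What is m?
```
Trace:
  m=19
  m=20
  m=11

Final answer: 11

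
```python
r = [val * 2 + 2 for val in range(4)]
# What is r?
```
Trace:
  val=0
  val=1
  val=2
  val=3
  r=[2, 4, 6, 8]

Final answer: [2, 4, 6, 8]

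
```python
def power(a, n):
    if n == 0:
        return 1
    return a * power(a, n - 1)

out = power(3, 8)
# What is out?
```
Call trace:
power(a=3, n=8)
  power(a=3, n=7)
    power(a=3, n=6)
      power(a=3, n=5)
        power(a=3, n=4)
          power(a=3, n=3)
            power(a=3, n=2)
              power(a=3, n=1)
                power(a=3, n=0)
                -> return 1
              -> return 3
            -> return 9
          -> return 27
        -> return 81
      -> return 243
    -> return 729
  -> return 2187
-> return 6561

Final answer: 6561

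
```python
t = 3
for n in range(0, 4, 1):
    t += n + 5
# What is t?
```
Trace:
  t=3
  t=8, n=0
  t=14, n=1
  t=21, n=2
  t=29, n=3

Final answer: 29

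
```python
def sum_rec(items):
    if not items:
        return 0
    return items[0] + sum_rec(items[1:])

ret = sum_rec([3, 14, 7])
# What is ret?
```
Call trace:
sum_rec(items=[3, 14, 7])
  sum_rec(items=[14, 7])
    sum_rec(items=[7])
      sum_rec(items=[])
      -> return 0
    -> return 7
  -> return 21
-> return 24

Final answer: 24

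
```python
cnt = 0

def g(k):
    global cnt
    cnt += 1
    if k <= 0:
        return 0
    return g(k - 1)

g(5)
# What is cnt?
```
Call trace:
g(k=5)
  g(k=4)
    g(k=3)
      g(k=2)
        g(k=1)
          g(k=0)
          -> return 0
        -> return 0
      -> return 0
    -> return 0
  -> return 0
-> return 0

cnt is incremented once per call. g is entered once for each k = 5, 4, 3, 2, 1, 0 (the k <= 0 call returns without recursing), i.e. 5 + 1 calls.
cnt = 6

Final answer: 6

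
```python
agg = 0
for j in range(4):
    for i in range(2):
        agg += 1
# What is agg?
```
Trace:
  agg=0
  agg=1, j=0, i=0
  agg=2, j=0, i=1
  agg=3, j=1, i=0
  agg=4, j=1, i=1
  agg=5, j=2, i=0
  agg=6, j=2, i=1
  agg=7, j=3, i=0
  agg=8, j=3, i=1

Final answer: 8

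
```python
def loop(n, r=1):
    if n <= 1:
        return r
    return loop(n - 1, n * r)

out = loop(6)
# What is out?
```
Call trace:
loop(n=6, r=1)
  loop(n=5, r=6)
    loop(n=4, r=30)
      loop(n=3, r=120)
        loop(n=2, r=360)
          loop(n=1, r=720)
          -> return 720
        -> return 720
      -> return 720
    -> return 720
  -> return 720
-> return 720

Final answer: 720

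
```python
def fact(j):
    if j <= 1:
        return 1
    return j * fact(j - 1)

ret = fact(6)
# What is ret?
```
Call trace:
fact(j=6)
  fact(j=5)
    fact(j=4)
      fact(j=3)
        fact(j=2)
          fact(j=1)
          -> return 1
        -> return 2
      -> return 6
    -> return 24
  -> return 120
-> return 720

Final answer: 720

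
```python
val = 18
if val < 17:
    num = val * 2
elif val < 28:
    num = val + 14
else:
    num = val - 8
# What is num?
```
Trace:
  val=18
  val=18, num=32

Final answer: 32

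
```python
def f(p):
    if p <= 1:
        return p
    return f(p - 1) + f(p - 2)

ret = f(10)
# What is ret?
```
Call trace (a repeated sub-call is expanded the first time; later identical calls just restate its return value):
f(p=10)
  f(p=9)
    f(p=8)
      f(p=7)
        f(p=6)
          f(p=5)
            f(p=4)
              f(p=3)
                f(p=2)
                  f(p=1)
                  -> return 1
                  f(p=0)
                  -> return 0
                -> return 1
                f(p=1)
                -> return 1
              -> return 2
              f(p=2) -> return 1  (same call as traced above)
            -> return 3
            f(p=3) -> return 2  (same call as traced above)
          -> return 5
          f(p=4) -> return 3  (same call as traced above)
        -> return 8
        f(p=5) -> return 5  (same call as traced above)
      -> return 13
      f(p=6) -> return 8  (same call as traced above)
    -> return 21
    f(p=7) -> return 13  (same call as traced above)
  -> return 34
  f(p=8) -> return 21  (same call as traced above)
-> return 55

Final answer: 55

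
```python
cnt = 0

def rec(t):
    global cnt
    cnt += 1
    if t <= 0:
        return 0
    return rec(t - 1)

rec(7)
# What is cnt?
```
Call trace:
rec(t=7)
  rec(t=6)
    rec(t=5)
      rec(t=4)
        rec(t=3)
          rec(t=2)
            rec(t=1)
              rec(t=0)
              -> return 0
            -> return 0
          -> return 0
        -> return 0
      -> return 0
    -> return 0
  -> return 0
-> return 0

cnt is incremented once per call. rec is entered once for each t = 7, 6, 5, 4, 3, 2, 1, 0 (the t <= 0 call returns without recursing), i.e. 7 + 1 calls.
cnt = 8

Final answer: 8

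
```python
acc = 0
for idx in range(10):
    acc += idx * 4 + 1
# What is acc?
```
Trace:
  acc=0
  acc=1, idx=0
  acc=6, idx=1
  acc=15, idx=2
  acc=28, idx=3
  acc=45, idx=4
  acc=66, idx=5
  acc=91, idx=6
  acc=120, idx=7
  acc=153, idx=8
  acc=190, idx=9

Final answer: 190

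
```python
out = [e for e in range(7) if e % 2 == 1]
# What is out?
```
Trace:
  e=0
  e=1
  e=2
  e=3
  e=4
  e=5
  e=6
  out=[1, 3, 5]

Final answer: [1, 3, 5]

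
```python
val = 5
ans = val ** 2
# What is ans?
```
Trace:
  val=5
  val=5, ans=25

Final answer: 25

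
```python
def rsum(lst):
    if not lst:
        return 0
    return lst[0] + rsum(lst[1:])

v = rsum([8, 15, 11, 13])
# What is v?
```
Call trace:
rsum(lst=[8, 15, 11, 13])
  rsum(lst=[15, 11, 13])
    rsum(lst=[11, 13])
      rsum(lst=[13])
        rsum(lst=[])
        -> return 0
      -> return 13
    -> return 24
  -> return 39
-> return 47

Final answer: 47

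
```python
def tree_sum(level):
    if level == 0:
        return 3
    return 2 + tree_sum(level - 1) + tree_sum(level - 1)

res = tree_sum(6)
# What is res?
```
Call trace (a repeated sub-call is expanded the first time; later identical calls just restate its return value):
tree_sum(level=6)
  tree_sum(level=5)
    tree_sum(level=4)
      tree_sum(level=3)
        tree_sum(level=2)
          tree_sum(level=1)
            tree_sum(level=0)
            -> return 3
            tree_sum(level=0)
            -> return 3
          -> return 8
          tree_sum(level=1) -> return 8  (same call as traced above)
        -> return 18
        tree_sum(level=2) -> return 18  (same call as traced above)
      -> return 38
      tree_sum(level=3) -> return 38  (same call as traced above)
    -> return 78
    tree_sum(level=4) -> return 78  (same call as traced above)
  -> return 158
  tree_sum(level=5) -> return 158  (same call as traced above)
-> return 318

Final answer: 318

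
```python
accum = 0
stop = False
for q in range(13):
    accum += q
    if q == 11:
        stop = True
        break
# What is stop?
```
Trace:
  accum=0
  accum=0, stop=False
  accum=0, stop=False, q=0
  accum=1, stop=False, q=1
  accum=3, stop=False, q=2
  accum=6, stop=False, q=3
  accum=10, stop=False, q=4
  accum=15, stop=False, q=5
  accum=21, stop=False, q=6
  accum=28, stop=False, q=7
  accum=36, stop=False, q=8
  accum=45, stop=False, q=9
  accum=55, stop=False, q=10
  accum=66, stop=True, q=11

Final answer: True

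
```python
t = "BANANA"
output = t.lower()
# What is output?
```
Trace:
  t='BANANA'
  t='BANANA', output='banana'

Final answer: 'banana'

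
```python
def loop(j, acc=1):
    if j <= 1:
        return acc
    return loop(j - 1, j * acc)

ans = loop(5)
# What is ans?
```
Call trace:
loop(j=5, acc=1)
  loop(j=4, acc=5)
    loop(j=3, acc=20)
      loop(j=2, acc=60)
        loop(j=1, acc=120)
        -> return 120
      -> return 120
    -> return 120
  -> return 120
-> return 120

Final answer: 120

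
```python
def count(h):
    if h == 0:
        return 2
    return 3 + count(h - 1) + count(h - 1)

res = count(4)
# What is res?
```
Call trace (a repeated sub-call is expanded the first time; later identical calls just restate its return value):
count(h=4)
  count(h=3)
    count(h=2)
      count(h=1)
        count(h=0)
        -> return 2
        count(h=0)
        -> return 2
      -> return 7
      count(h=1) -> return 7  (same call as traced above)
    -> return 17
    count(h=2) -> return 17  (same call as traced above)
  -> return 37
  count(h=3) -> return 37  (same call as traced above)
-> return 77

Final answer: 77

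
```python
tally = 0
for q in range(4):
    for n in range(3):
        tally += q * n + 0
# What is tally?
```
Trace:
  tally=0
  tally=0, q=0, n=0
  tally=0, q=0, n=1
  tally=0, q=0, n=2
  tally=0, q=1, n=0
  tally=1, q=1, n=1
  tally=3, q=1, n=2
  tally=3, q=2, n=0
  tally=5, q=2, n=1
  tally=9, q=2, n=2
  tally=9, q=3, n=0
  tally=12, q=3, n=1
  tally=18, q=3, n=2

Final answer: 18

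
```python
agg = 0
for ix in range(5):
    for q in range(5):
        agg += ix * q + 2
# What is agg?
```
Trace:
  agg=0
  agg=2, ix=0, q=0
  agg=4, ix=0, q=1
  agg=6, ix=0, q=2
  agg=8, ix=0, q=3
  agg=10, ix=0, q=4
  agg=12, ix=1, q=0
  agg=15, ix=1, q=1
  agg=19, ix=1, q=2
  agg=24, ix=1, q=3
  agg=30, ix=1, q=4
  agg=32, ix=2, q=0
  agg=36, ix=2, q=1
  agg=42, ix=2, q=2
  agg=50, ix=2, q=3
  agg=60, ix=2, q=4
  agg=62, ix=3, q=0
  agg=67, ix=3, q=1
  agg=75, ix=3, q=2
  agg=86, ix=3, q=3
  agg=100, ix=3, q=4
  agg=102, ix=4, q=0
  agg=108, ix=4, q=1
  agg=118, ix=4, q=2
  agg=132, ix=4, q=3
  agg=150, ix=4, q=4

Final answer: 150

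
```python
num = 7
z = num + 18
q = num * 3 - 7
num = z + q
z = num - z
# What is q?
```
Trace:
  num=7
  num=7, z=25
  num=7, z=25, q=14
  num=39, z=25, q=14
  num=39, z=14, q=14

Final answer: 14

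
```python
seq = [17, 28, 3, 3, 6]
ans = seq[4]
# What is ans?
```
Trace:
  seq=[17, 28, 3, 3, 6]
  seq=[17, 28, 3, 3, 6], ans=6

Final answer: 6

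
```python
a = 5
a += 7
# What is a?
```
Trace:
  a=5
  a=12

Final answer: 12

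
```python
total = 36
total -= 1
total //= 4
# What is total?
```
Trace:
  total=36
  total=35
  total=8

Final answer: 8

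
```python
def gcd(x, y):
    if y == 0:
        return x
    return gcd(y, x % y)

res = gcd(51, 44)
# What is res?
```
Call trace:
gcd(x=51, y=44)
  gcd(x=44, y=7)
    gcd(x=7, y=2)
      gcd(x=2, y=1)
        gcd(x=1, y=0)
        -> return 1
      -> return 1
    -> return 1
  -> return 1
-> return 1

Final answer: 1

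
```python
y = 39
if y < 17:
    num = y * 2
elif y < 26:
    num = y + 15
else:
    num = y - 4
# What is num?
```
Trace:
  y=39
  y=39, num=35

Final answer: 35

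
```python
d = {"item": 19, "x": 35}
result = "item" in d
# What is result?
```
Trace:
  d={'item': 19, 'x': 35}
  d={'item': 19, 'x': 35}, result=True

Final answer: True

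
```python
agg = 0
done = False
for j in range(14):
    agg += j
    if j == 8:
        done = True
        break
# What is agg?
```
Trace:
  agg=0
  agg=0, done=False
  agg=0, done=False, j=0
  agg=1, done=False, j=1
  agg=3, done=False, j=2
  agg=6, done=False, j=3
  agg=10, done=False, j=4
  agg=15, done=False, j=5
  agg=21, done=False, j=6
  agg=28, done=False, j=7
  agg=36, done=True, j=8

Final answer: 36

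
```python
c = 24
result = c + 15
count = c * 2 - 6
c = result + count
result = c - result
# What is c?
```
Trace:
  c=24
  c=24, result=39
  c=24, result=39, count=42
  c=81, result=39, count=42
  c=81, result=42, count=42

Final answer: 81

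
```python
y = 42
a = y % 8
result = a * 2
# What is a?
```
Trace:
  y=42
  y=42, a=2
  y=42, a=2, result=4

Final answer: 2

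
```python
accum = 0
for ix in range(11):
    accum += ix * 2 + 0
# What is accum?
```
Trace:
  accum=0
  accum=0, ix=0
  accum=2, ix=1
  accum=6, ix=2
  accum=12, ix=3
  accum=20, ix=4
  accum=30, ix=5
  accum=42, ix=6
  accum=56, ix=7
  accum=72, ix=8
  accum=90, ix=9
  accum=110, ix=10

Final answer: 110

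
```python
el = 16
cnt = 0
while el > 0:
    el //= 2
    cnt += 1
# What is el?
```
Trace:
  el=16
  el=16, cnt=0
  el=8, cnt=1
  el=4, cnt=2
  el=2, cnt=3
  el=1, cnt=4
  el=0, cnt=5

Final answer: 0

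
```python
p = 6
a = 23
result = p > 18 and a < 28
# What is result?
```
Trace:
  p=6
  p=6, a=23
  p=6, a=23, result=False

Final answer: False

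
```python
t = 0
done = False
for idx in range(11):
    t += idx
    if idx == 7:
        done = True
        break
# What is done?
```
Trace:
  t=0
  t=0, done=False
  t=0, done=False, idx=0
  t=1, done=False, idx=1
  t=3, done=False, idx=2
  t=6, done=False, idx=3
  t=10, done=False, idx=4
  t=15, done=False, idx=5
  t=21, done=False, idx=6
  t=28, done=True, idx=7

Final answer: True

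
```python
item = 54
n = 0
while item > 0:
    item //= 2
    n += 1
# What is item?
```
Trace:
  item=54
  item=54, n=0
  item=27, n=1
  item=13, n=2
  item=6, n=3
  item=3, n=4
  item=1, n=5
  item=0, n=6

Final answer: 0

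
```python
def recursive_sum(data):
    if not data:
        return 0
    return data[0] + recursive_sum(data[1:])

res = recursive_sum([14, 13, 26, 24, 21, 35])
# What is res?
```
Call trace:
recursive_sum(data=[14, 13, 26, 24, 21, 35])
  recursive_sum(data=[13, 26, 24, 21, 35])
    recursive_sum(data=[26, 24, 21, 35])
      recursive_sum(data=[24, 21, 35])
        recursive_sum(data=[21, 35])
          recursive_sum(data=[35])
            recursive_sum(data=[])
            -> return 0
          -> return 35
        -> return 56
      -> return 80
    -> return 106
  -> return 119
-> return 133

Final answer: 133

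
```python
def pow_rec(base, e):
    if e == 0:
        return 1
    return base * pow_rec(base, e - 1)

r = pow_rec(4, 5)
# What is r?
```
Call trace:
pow_rec(base=4, e=5)
  pow_rec(base=4, e=4)
    pow_rec(base=4, e=3)
      pow_rec(base=4, e=2)
        pow_rec(base=4, e=1)
          pow_rec(base=4, e=0)
          -> return 1
        -> return 4
      -> return 16
    -> return 64
  -> return 256
-> return 1024

Final answer: 1024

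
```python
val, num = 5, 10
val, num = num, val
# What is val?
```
Trace:
  val=5, num=10
  val=10, num=5

Final answer: 10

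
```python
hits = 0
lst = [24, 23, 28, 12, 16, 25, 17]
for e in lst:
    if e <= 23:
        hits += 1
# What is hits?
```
Trace:
  hits=0
  hits=0, e=24
  hits=1, e=23
  hits=1, e=28
  hits=2, e=12
  hits=3, e=16
  hits=3, e=25
  hits=4, e=17

Final answer: 4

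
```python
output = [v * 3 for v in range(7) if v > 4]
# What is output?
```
Trace:
  v=0
  v=1
  v=2
  v=3
  v=4
  v=5
  v=6
  output=[15, 18]

Final answer: [15, 18]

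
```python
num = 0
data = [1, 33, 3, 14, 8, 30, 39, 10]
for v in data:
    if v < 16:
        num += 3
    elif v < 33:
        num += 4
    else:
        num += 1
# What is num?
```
Trace:
  num=0
  num=3, v=1
  num=4, v=33
  num=7, v=3
  num=10, v=14
  num=13, v=8
  num=17, v=30
  num=18, v=39
  num=21, v=10

Final answer: 21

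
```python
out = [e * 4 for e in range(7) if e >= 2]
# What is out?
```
Trace:
  e=0
  e=1
  e=2
  e=3
  e=4
  e=5
  e=6
  out=[8, 12, 16, 20, 24]

Final answer: [8, 12, 16, 20, 24]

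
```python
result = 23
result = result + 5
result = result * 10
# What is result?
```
Trace:
  result=23
  result=28
  result=280

Final answer: 280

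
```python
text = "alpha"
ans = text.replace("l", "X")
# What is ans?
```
Trace:
  text='alpha'
  text='alpha', ans='aXpha'

Final answer: 'aXpha'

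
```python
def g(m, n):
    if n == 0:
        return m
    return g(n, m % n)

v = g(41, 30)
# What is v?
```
Call trace:
g(m=41, n=30)
  g(m=30, n=11)
    g(m=11, n=8)
      g(m=8, n=3)
        g(m=3, n=2)
          g(m=2, n=1)
            g(m=1, n=0)
            -> return 1
          -> return 1
        -> return 1
      -> return 1
    -> return 1
  -> return 1
-> return 1

Final answer: 1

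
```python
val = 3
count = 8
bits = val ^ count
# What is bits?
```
Trace:
  val=3
  val=3, count=8
  val=3, count=8, bits=11

Final answer: 11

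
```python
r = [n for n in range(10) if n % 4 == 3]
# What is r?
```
Trace:
  n=0
  n=1
  n=2
  n=3
  n=4
  n=5
  n=6
  n=7
  n=8
  n=9
  r=[3, 7]

Final answer: [3, 7]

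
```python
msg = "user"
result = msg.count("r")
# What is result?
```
Trace:
  msg='user'
  msg='user', result=1

Final answer: 1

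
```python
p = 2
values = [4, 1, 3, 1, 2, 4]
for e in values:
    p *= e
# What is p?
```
Trace:
  p=2
  p=8, e=4
  p=8, e=1
  p=24, e=3
  p=24, e=1
  p=48, e=2
  p=192, e=4

Final answer: 192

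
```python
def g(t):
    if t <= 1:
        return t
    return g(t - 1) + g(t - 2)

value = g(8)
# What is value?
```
Call trace (a repeated sub-call is expanded the first time; later identical calls just restate its return value):
g(t=8)
  g(t=7)
    g(t=6)
      g(t=5)
        g(t=4)
          g(t=3)
            g(t=2)
              g(t=1)
              -> return 1
              g(t=0)
              -> return 0
            -> return 1
            g(t=1)
            -> return 1
          -> return 2
          g(t=2) -> return 1  (same call as traced above)
        -> return 3
        g(t=3) -> return 2  (same call as traced above)
      -> return 5
      g(t=4) -> return 3  (same call as traced above)
    -> return 8
    g(t=5) -> return 5  (same call as traced above)
  -> return 13
  g(t=6) -> return 8  (same call as traced above)
-> return 21

Final answer: 21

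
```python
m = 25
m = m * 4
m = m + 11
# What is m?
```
Trace:
  m=25
  m=100
  m=111

Final answer: 111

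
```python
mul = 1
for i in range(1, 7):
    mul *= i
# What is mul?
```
Trace:
  mul=1
  mul=1, i=1
  mul=2, i=2
  mul=6, i=3
  mul=24, i=4
  mul=120, i=5
  mul=720, i=6

Final answer: 720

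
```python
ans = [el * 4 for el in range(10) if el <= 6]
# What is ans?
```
Trace:
  el=0
  el=1
  el=2
  el=3
  el=4
  el=5
  el=6
  el=7
  el=8
  el=9
  ans=[0, 4, 8, 12, 16, 20, 24]

Final answer: [0, 4, 8, 12, 16, 20, 24]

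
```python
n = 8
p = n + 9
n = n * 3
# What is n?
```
Trace:
  n=8
  n=8, p=17
  n=24, p=17

Final answer: 24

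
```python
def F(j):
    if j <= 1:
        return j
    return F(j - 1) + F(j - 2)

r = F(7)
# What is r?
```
Call trace (a repeated sub-call is expanded the first time; later identical calls just restate its return value):
F(j=7)
  F(j=6)
    F(j=5)
      F(j=4)
        F(j=3)
          F(j=2)
            F(j=1)
            -> return 1
            F(j=0)
            -> return 0
          -> return 1
          F(j=1)
          -> return 1
        -> return 2
        F(j=2) -> return 1  (same call as traced above)
      -> return 3
      F(j=3) -> return 2  (same call as traced above)
    -> return 5
    F(j=4) -> return 3  (same call as traced above)
  -> return 8
  F(j=5) -> return 5  (same call as traced above)
-> return 13

Final answer: 13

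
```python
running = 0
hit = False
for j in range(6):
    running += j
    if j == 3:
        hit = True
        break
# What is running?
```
Trace:
  running=0
  running=0, hit=False
  running=0, hit=False, j=0
  running=1, hit=False, j=1
  running=3, hit=False, j=2
  running=6, hit=True, j=3

Final answer: 6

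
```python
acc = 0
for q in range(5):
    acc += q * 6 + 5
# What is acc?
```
Trace:
  acc=0
  acc=5, q=0
  acc=16, q=1
  acc=33, q=2
  acc=56, q=3
  acc=85, q=4

Final answer: 85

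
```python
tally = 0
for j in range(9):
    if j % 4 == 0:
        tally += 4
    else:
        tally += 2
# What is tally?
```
Trace:
  tally=0
  tally=4, j=0
  tally=6, j=1
  tally=8, j=2
  tally=10, j=3
  tally=14, j=4
  tally=16, j=5
  tally=18, j=6
  tally=20, j=7
  tally=24, j=8

Final answer: 24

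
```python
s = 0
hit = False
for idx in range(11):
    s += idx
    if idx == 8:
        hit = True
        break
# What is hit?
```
Trace:
  s=0
  s=0, hit=False
  s=0, hit=False, idx=0
  s=1, hit=False, idx=1
  s=3, hit=False, idx=2
  s=6, hit=False, idx=3
  s=10, hit=False, idx=4
  s=15, hit=False, idx=5
  s=21, hit=False, idx=6
  s=28, hit=False, idx=7
  s=36, hit=True, idx=8

Final answer: True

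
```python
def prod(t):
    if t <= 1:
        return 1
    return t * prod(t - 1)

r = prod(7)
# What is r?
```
Call trace:
prod(t=7)
  prod(t=6)
    prod(t=5)
      prod(t=4)
        prod(t=3)
          prod(t=2)
            prod(t=1)
            -> return 1
          -> return 2
        -> return 6
      -> return 24
    -> return 120
  -> return 720
-> return 5040

Final answer: 5040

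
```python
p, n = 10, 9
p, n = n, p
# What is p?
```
Trace:
  p=10, n=9
  p=9, n=10

Final answer: 9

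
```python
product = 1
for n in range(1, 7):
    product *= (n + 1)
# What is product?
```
Trace:
  product=1
  product=2, n=1
  product=6, n=2
  product=24, n=3
  product=120, n=4
  product=720, n=5
  product=5040, n=6

Final answer: 5040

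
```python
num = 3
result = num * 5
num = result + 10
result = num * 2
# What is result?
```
Trace:
  num=3
  num=3, result=15
  num=25, result=15
  num=25, result=50

Final answer: 50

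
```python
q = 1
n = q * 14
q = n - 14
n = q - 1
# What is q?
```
Trace:
  q=1
  q=1, n=14
  q=0, n=14
  q=0, n=-1

Final answer: 0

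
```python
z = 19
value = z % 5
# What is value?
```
Trace:
  z=19
  z=19, value=4

Final answer: 4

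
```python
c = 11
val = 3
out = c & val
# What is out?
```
Trace:
  c=11
  c=11, val=3
  c=11, val=3, out=3

Final answer: 3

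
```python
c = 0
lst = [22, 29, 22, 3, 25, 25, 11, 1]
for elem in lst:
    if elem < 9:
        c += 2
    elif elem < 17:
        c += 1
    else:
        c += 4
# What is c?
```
Trace:
  c=0
  c=4, elem=22
  c=8, elem=29
  c=12, elem=22
  c=14, elem=3
  c=18, elem=25
  c=22, elem=25
  c=23, elem=11
  c=25, elem=1

Final answer: 25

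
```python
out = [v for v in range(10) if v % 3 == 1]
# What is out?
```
Trace:
  v=0
  v=1
  v=2
  v=3
  v=4
  v=5
  v=6
  v=7
  v=8
  v=9
  out=[1, 4, 7]

Final answer: [1, 4, 7]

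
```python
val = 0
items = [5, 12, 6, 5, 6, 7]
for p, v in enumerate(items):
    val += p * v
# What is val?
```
Trace:
  val=0
  val=0, p=0, v=5
  val=12, p=1, v=12
  val=24, p=2, v=6
  val=39, p=3, v=5
  val=63, p=4, v=6
  val=98, p=5, v=7

Final answer: 98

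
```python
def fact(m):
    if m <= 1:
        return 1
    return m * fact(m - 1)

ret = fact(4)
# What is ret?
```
Call trace:
fact(m=4)
  fact(m=3)
    fact(m=2)
      fact(m=1)
      -> return 1
    -> return 2
  -> return 6
-> return 24

Final answer: 24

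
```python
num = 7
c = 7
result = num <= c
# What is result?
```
Trace:
  num=7
  num=7, c=7
  num=7, c=7, result=True

Final answer: True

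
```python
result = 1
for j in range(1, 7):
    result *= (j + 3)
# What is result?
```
Trace:
  result=1
  result=4, j=1
  result=20, j=2
  result=120, j=3
  result=840, j=4
  result=6720, j=5
  result=60480, j=6

Final answer: 60480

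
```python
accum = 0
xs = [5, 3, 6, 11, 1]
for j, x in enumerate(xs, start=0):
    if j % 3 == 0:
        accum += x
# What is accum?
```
Trace:
  accum=0
  accum=5, j=0, x=5
  accum=5, j=1, x=3
  accum=5, j=2, x=6
  accum=16, j=3, x=11
  accum=16, j=4, x=1

Final answer: 16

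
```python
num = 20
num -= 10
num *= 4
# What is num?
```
Trace:
  num=20
  num=10
  num=40

Final answer: 40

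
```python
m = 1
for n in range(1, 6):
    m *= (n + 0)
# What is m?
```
Trace:
  m=1
  m=1, n=1
  m=2, n=2
  m=6, n=3
  m=24, n=4
  m=120, n=5

Final answer: 120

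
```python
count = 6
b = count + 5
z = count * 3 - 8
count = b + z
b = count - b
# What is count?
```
Trace:
  count=6
  count=6, b=11
  count=6, b=11, z=10
  count=21, b=11, z=10
  count=21, b=10, z=10

Final answer: 21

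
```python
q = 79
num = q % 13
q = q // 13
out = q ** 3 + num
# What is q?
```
Trace:
  q=79
  q=79, num=1
  q=6, num=1
  q=6, num=1, out=217

Final answer: 6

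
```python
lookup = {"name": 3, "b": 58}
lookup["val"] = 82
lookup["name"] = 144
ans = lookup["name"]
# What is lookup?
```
Trace:
  lookup={'name': 3, 'b': 58}
  lookup={'name': 3, 'b': 58, 'val': 82}
  lookup={'name': 144, 'b': 58, 'val': 82}
  lookup={'name': 144, 'b': 58, 'val': 82}, ans=144

Final answer: {'name': 144, 'b': 58, 'val': 82}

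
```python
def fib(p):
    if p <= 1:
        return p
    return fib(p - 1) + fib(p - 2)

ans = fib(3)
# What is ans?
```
Call trace:
fib(p=3)
  fib(p=2)
    fib(p=1)
    -> return 1
    fib(p=0)
    -> return 0
  -> return 1
  fib(p=1)
  -> return 1
-> return 2

Final answer: 2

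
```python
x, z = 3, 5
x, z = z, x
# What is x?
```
Trace:
  x=3, z=5
  x=5, z=3

Final answer: 5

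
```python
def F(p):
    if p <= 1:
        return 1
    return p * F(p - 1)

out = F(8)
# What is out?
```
Call trace:
F(p=8)
  F(p=7)
    F(p=6)
      F(p=5)
        F(p=4)
          F(p=3)
            F(p=2)
              F(p=1)
              -> return 1
            -> return 2
          -> return 6
        -> return 24
      -> return 120
    -> return 720
  -> return 5040
-> return 40320

Final answer: 40320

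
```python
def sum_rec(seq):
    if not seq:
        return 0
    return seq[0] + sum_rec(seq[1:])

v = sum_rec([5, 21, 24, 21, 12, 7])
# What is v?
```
Call trace:
sum_rec(seq=[5, 21, 24, 21, 12, 7])
  sum_rec(seq=[21, 24, 21, 12, 7])
    sum_rec(seq=[24, 21, 12, 7])
      sum_rec(seq=[21, 12, 7])
        sum_rec(seq=[12, 7])
          sum_rec(seq=[7])
            sum_rec(seq=[])
            -> return 0
          -> return 7
        -> return 19
      -> return 40
    -> return 64
  -> return 85
-> return 90

Final answer: 90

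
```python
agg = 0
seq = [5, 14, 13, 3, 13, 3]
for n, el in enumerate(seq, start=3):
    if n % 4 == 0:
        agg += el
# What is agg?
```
Trace:
  agg=0
  agg=0, n=3, el=5
  agg=14, n=4, el=14
  agg=14, n=5, el=13
  agg=14, n=6, el=3
  agg=14, n=7, el=13
  agg=17, n=8, el=3

Final answer: 17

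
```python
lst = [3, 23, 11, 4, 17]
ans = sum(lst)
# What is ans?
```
Trace:
  lst=[3, 23, 11, 4, 17]
  lst=[3, 23, 11, 4, 17], ans=58

Final answer: 58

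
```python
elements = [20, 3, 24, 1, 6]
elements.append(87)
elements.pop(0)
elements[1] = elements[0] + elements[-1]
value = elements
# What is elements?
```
Trace:
  elements=[20, 3, 24, 1, 6]
  elements=[20, 3, 24, 1, 6, 87]
  elements=[3, 24, 1, 6, 87]
  elements=[3, 90, 1, 6, 87]
  elements=[3, 90, 1, 6, 87], value=[3, 90, 1, 6, 87]

Final answer: [3, 90, 1, 6, 87]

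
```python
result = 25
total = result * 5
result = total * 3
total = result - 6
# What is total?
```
Trace:
  result=25
  result=25, total=125
  result=375, total=125
  result=375, total=369

Final answer: 369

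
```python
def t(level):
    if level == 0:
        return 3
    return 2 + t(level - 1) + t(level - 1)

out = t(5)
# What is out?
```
Call trace (a repeated sub-call is expanded the first time; later identical calls just restate its return value):
t(level=5)
  t(level=4)
    t(level=3)
      t(level=2)
        t(level=1)
          t(level=0)
          -> return 3
          t(level=0)
          -> return 3
        -> return 8
        t(level=1) -> return 8  (same call as traced above)
      -> return 18
      t(level=2) -> return 18  (same call as traced above)
    -> return 38
    t(level=3) -> return 38  (same call as traced above)
  -> return 78
  t(level=4) -> return 78  (same call as traced above)
-> return 158

Final answer: 158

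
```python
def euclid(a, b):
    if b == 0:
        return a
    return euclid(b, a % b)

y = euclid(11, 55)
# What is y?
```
Call trace:
euclid(a=11, b=55)
  euclid(a=55, b=11)
    euclid(a=11, b=0)
    -> return 11
  -> return 11
-> return 11

Final answer: 11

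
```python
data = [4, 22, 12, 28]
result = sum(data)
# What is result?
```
Trace:
  data=[4, 22, 12, 28]
  data=[4, 22, 12, 28], result=66

Final answer: 66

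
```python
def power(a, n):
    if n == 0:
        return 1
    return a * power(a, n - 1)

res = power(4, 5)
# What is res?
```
Call trace:
power(a=4, n=5)
  power(a=4, n=4)
    power(a=4, n=3)
      power(a=4, n=2)
        power(a=4, n=1)
          power(a=4, n=0)
          -> return 1
        -> return 4
      -> return 16
    -> return 64
  -> return 256
-> return 1024

Final answer: 1024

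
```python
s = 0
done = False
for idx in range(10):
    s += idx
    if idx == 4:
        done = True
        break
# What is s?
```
Trace:
  s=0
  s=0, done=False
  s=0, done=False, idx=0
  s=1, done=False, idx=1
  s=3, done=False, idx=2
  s=6, done=False, idx=3
  s=10, done=True, idx=4

Final answer: 10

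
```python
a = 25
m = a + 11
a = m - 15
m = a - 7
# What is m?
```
Trace:
  a=25
  a=25, m=36
  a=21, m=36
  a=21, m=14

Final answer: 14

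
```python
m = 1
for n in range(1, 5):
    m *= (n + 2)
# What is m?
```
Trace:
  m=1
  m=3, n=1
  m=12, n=2
  m=60, n=3
  m=360, n=4

Final answer: 360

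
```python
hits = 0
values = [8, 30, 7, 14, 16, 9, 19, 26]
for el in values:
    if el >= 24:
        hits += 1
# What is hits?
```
Trace:
  hits=0
  hits=0, el=8
  hits=1, el=30
  hits=1, el=7
  hits=1, el=14
  hits=1, el=16
  hits=1, el=9
  hits=1, el=19
  hits=2, el=26

Final answer: 2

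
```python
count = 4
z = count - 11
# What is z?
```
Trace:
  count=4
  count=4, z=-7

Final answer: -7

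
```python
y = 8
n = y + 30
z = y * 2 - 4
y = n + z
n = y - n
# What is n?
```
Trace:
  y=8
  y=8, n=38
  y=8, n=38, z=12
  y=50, n=38, z=12
  y=50, n=12, z=12

Final answer: 12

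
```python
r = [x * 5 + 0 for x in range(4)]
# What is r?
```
Trace:
  x=0
  x=1
  x=2
  x=3
  r=[0, 5, 10, 15]

Final answer: [0, 5, 10, 15]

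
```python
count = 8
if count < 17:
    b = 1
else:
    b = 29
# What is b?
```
Trace:
  count=8
  count=8, b=1

Final answer: 1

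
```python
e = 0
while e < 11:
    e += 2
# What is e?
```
Trace:
  e=0
  e=2
  e=4
  e=6
  e=8
  e=10
  e=12

Final answer: 12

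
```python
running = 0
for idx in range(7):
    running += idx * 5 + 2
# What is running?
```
Trace:
  running=0
  running=2, idx=0
  running=9, idx=1
  running=21, idx=2
  running=38, idx=3
  running=60, idx=4
  running=87, idx=5
  running=119, idx=6

Final answer: 119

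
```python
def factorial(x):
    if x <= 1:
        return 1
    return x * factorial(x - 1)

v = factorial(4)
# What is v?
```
Call trace:
factorial(x=4)
  factorial(x=3)
    factorial(x=2)
      factorial(x=1)
      -> return 1
    -> return 2
  -> return 6
-> return 24

Final answer: 24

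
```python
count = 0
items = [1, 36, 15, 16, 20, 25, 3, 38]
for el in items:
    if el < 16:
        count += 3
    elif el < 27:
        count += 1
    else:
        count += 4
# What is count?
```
Trace:
  count=0
  count=3, el=1
  count=7, el=36
  count=10, el=15
  count=11, el=16
  count=12, el=20
  count=13, el=25
  count=16, el=3
  count=20, el=38

Final answer: 20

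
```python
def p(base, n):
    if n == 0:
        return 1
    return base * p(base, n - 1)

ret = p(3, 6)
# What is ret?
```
Call trace:
p(base=3, n=6)
  p(base=3, n=5)
    p(base=3, n=4)
      p(base=3, n=3)
        p(base=3, n=2)
          p(base=3, n=1)
            p(base=3, n=0)
            -> return 1
          -> return 3
        -> return 9
      -> return 27
    -> return 81
  -> return 243
-> return 729

Final answer: 729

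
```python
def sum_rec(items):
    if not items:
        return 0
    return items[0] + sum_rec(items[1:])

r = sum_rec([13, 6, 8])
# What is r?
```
Call trace:
sum_rec(items=[13, 6, 8])
  sum_rec(items=[6, 8])
    sum_rec(items=[8])
      sum_rec(items=[])
      -> return 0
    -> return 8
  -> return 14
-> return 27

Final answer: 27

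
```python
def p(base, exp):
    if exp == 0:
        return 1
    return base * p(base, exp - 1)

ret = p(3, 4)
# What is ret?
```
Call trace:
p(base=3, exp=4)
  p(base=3, exp=3)
    p(base=3, exp=2)
      p(base=3, exp=1)
        p(base=3, exp=0)
        -> return 1
      -> return 3
    -> return 9
  -> return 27
-> return 81

Final answer: 81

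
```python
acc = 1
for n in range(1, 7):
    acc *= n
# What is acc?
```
Trace:
  acc=1
  acc=1, n=1
  acc=2, n=2
  acc=6, n=3
  acc=24, n=4
  acc=120, n=5
  acc=720, n=6

Final answer: 720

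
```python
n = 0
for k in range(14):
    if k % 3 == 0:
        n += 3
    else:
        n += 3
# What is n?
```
Trace:
  n=0
  n=3, k=0
  n=6, k=1
  n=9, k=2
  n=12, k=3
  n=15, k=4
  n=18, k=5
  n=21, k=6
  n=24, k=7
  n=27, k=8
  n=30, k=9
  n=33, k=10
  n=36, k=11
  n=39, k=12
  n=42, k=13

Final answer: 42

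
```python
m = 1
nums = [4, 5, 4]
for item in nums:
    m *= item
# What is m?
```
Trace:
  m=1
  m=4, item=4
  m=20, item=5
  m=80, item=4

Final answer: 80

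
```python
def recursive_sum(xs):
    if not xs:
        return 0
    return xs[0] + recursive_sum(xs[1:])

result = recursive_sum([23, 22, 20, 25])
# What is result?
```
Call trace:
recursive_sum(xs=[23, 22, 20, 25])
  recursive_sum(xs=[22, 20, 25])
    recursive_sum(xs=[20, 25])
      recursive_sum(xs=[25])
        recursive_sum(xs=[])
        -> return 0
      -> return 25
    -> return 45
  -> return 67
-> return 90

Final answer: 90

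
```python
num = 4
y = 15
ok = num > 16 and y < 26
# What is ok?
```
Trace:
  num=4
  num=4, y=15
  num=4, y=15, ok=False

Final answer: False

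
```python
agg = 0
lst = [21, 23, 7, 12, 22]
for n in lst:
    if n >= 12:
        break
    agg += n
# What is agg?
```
Trace:
  agg=0
  agg=0, n=21

Final answer: 0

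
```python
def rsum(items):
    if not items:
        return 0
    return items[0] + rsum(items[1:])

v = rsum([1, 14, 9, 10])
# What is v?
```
Call trace:
rsum(items=[1, 14, 9, 10])
  rsum(items=[14, 9, 10])
    rsum(items=[9, 10])
      rsum(items=[10])
        rsum(items=[])
        -> return 0
      -> return 10
    -> return 19
  -> return 33
-> return 34

Final answer: 34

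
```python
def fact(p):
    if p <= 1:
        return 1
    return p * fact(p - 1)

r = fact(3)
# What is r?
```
Call trace:
fact(p=3)
  fact(p=2)
    fact(p=1)
    -> return 1
  -> return 2
-> return 6

Final answer: 6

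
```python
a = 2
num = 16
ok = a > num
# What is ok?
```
Trace:
  a=2
  a=2, num=16
  a=2, num=16, ok=False

Final answer: False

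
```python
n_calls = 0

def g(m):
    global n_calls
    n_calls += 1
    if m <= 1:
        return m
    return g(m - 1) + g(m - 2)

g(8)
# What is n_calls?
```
Call trace (a repeated sub-call is expanded the first time; later identical calls just restate its return value):
g(m=8)
  g(m=7)
    g(m=6)
      g(m=5)
        g(m=4)
          g(m=3)
            g(m=2)
              g(m=1)
              -> return 1
              g(m=0)
              -> return 0
            -> return 1
            g(m=1)
            -> return 1
          -> return 2
          g(m=2) -> return 1  (same call as traced above)
        -> return 3
        g(m=3) -> return 2  (same call as traced above)
      -> return 5
      g(m=4) -> return 3  (same call as traced above)
    -> return 8
    g(m=5) -> return 5  (same call as traced above)
  -> return 13
  g(m=6) -> return 8  (same call as traced above)
-> return 21

n_calls is incremented once per call, so count the calls in each subtree. Let C(m) = number of calls made by g(m).
C(0) = C(1) = 1 (base case, no recursion); C(m) = 1 + C(m - 1) + C(m - 2) otherwise.
C(2) = 1 + C(1) + C(0) = 1 + 1 + 1 = 3
C(3) = 1 + C(2) + C(1) = 1 + 3 + 1 = 5
C(4) = 1 + C(3) + C(2) = 1 + 5 + 3 = 9
C(5) = 1 + C(4) + C(3) = 1 + 9 + 5 = 15
C(6) = 1 + C(5) + C(4) = 1 + 15 + 9 = 25
C(7) = 1 + C(6) + C(5) = 1 + 25 + 15 = 41
C(8) = 1 + C(7) + C(6) = 1 + 41 + 25 = 67
n_calls = C(8) = 67

Final answer: 67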